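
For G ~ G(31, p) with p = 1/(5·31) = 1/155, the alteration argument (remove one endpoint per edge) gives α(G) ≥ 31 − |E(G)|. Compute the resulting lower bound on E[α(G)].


E[|E(G)|] = C(31, 2)·p = 465 · (1/155) = 3.
E[α(G)] ≥ n − E[|E(G)|] = 31 − 3 = 28.
Numerically: ≈ 28.000.
(This is only a lower bound; the true E[α(G)] may be larger.)

E[α(G)] ≥ 28 ≈ 28.000.


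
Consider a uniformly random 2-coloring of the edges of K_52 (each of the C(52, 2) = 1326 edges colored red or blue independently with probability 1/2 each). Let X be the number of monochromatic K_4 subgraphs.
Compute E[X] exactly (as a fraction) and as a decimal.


Let X = Σ_S X_S over the C(52, 4) = 270725 subsets S of size 4, where X_S = 1 if the K_4 on S is monochromatic.
For a fixed S, the K_4 on S has C(4, 2) = 6 edges. P[all 6 edges red] = (1/2)^6, and likewise for blue, so P[monochromatic] = 2·(1/2)^6 = 2^{1 − 6} = 1/32.
By linearity of expectation: E[X] = C(52, 4) · 2^{1 − 6} = 270725 · 1/32 = 270725/32.
Numerically: E[X] ≈ 8460.156.

E[X] = C(52,4)·2^(1−C(4,2)) = 270725/32 ≈ 8460.156.


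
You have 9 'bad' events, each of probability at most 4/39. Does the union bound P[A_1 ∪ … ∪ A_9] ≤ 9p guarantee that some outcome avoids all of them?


Union bound: P[∪_{i=1}^{9} A_i] ≤ Σ_i P[A_i] ≤ 9·p = 9·(4/39) = 12/13.
Numerically: 12/13 ≈ 0.92308.
Is 12/13 < 1? YES.
Since P[∪ A_i] ≤ 12/13 < 1, the complement has P[∩ A_i^c] ≥ 1 − 12/13 = 1/13 > 0, so some outcome avoids every A_i.

9·p = 12/13 ≈ 0.92308; existence CERTIFIED by the union bound.


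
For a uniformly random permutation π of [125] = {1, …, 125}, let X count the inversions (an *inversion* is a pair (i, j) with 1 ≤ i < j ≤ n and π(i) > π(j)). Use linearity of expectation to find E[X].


Write X = Σ X_I over the C(125, 2) = 7750 pairs i < j, with X_I the indicator of one inversion.
There are 7750 indicators.
For each fixed pair i < j, the values π(i) and π(j) are two distinct elements of {1, …, 125} in uniformly random order; by symmetry P[π(i) > π(j)] = 1/2.
By linearity: E[X] = 7750 · (1/2) = C(125, 2) · (1/2) = 7750/2 = 3875 ≈ 3875.000000.

E[X] = 3875 = 3875.000000.


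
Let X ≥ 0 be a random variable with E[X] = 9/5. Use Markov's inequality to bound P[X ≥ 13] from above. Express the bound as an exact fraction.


μ = E[X] = 9/5, a = 13.
Markov: P[X ≥ 13] ≤ μ/a = (9/5)/13 = 9/65.
Numerically: ≈ 0.13846.
(Since a = 13 > μ = 1.80000, the bound 9/65 is < 1 and informative.)

P[X ≥ 13] ≤ 9/65 ≈ 0.13846.


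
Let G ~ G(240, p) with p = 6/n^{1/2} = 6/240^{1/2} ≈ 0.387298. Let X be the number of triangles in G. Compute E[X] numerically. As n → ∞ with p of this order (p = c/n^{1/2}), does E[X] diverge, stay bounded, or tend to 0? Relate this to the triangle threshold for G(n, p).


Number of potential triangles: C(240, 3) = 2275280.
Each occurs with probability p³ ≈ (0.387298)³ ≈ 5.80947502e-02.
By linearity: E[X] = C(240, 3)·p³ ≈ 2275280 · 5.80947502e-02 ≈ 132181.823219.
Since α = 1/2 < 1, p = c/n^{1/2} ≫ 1/n is above the triangle threshold p ~ 1/n. Asymptotically E[X] ~ (c³/6)·n^{3(1−α)} = (6³/6)·n^{1.5} → ∞; triangles are abundant w.h.p.

E[X] ≈ 132181.823219; in regime p = Θ(1/n^{1/2}) E[X] diverges (above the triangle threshold p ~ 1/n).


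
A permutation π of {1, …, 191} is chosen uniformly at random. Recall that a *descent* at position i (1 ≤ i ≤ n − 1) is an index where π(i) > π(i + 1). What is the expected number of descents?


Write X = Σ X_I over i = 1, …, 190, with X_I the indicator of one descent.
There are 190 indicators.
For each fixed i, the pair (π(i), π(i+1)) is a uniformly random ordered pair of distinct values from {1, …, 191}; by symmetry P[π(i) > π(i+1)] = 1/2.
By linearity: E[X] = 190 · (1/2) = (191 − 1) · (1/2) = 95 ≈ 95.00000.

E[X] = 95 = 95.00000.


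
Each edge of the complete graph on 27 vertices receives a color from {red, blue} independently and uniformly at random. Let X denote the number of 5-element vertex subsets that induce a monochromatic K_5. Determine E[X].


Let X = Σ_S X_S over the C(27, 5) = 80730 subsets S of size 5, where X_S = 1 if the K_5 on S is monochromatic.
For a fixed S, the K_5 on S has C(5, 2) = 10 edges. P[all 10 edges red] = (1/2)^10, and likewise for blue, so P[monochromatic] = 2·(1/2)^10 = 2^{1 − 10} = 1/512.
Summing: E[X] = C(27, 5) · 2^{1 − 10} = 80730 · 1/512 = 40365/256.
Numerically: E[X] ≈ 157.676.

E[X] = C(27,5)·2^(1−C(5,2)) = 40365/256 ≈ 157.676.


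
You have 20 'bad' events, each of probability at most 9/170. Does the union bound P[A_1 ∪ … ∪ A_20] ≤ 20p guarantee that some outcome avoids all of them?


Union bound: P[∪_{i=1}^{20} A_i] ≤ Σ_i P[A_i] ≤ 20·p = 20·(9/170) = 18/17.
Numerically: 18/17 ≈ 1.058824.
Is 18/17 < 1? NO.
Since the bound 18/17 is ≥ 1, the union bound is uninformative here; it does NOT by itself certify existence.

20·p = 18/17 ≈ 1.058824; existence NOT certified by the union bound.


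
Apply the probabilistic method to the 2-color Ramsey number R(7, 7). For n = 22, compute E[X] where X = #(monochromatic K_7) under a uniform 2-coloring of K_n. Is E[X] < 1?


E[X] = C(22, 7) · 2^{1 − 21} = 170544 · 2^{−20} = 170544/1048576.
As a reduced fraction: E[X] = 10659/65536 ≈ 0.163.
Is E[X] < 1? YES.
Since E[X] < 1, there exists a 2-coloring of K_{22} with no monochromatic K_7; hence R(7, 7) > 22.

E[X] = 10659/65536 ≈ 0.163; E[X] < 1, so R(7, 7) > 22.


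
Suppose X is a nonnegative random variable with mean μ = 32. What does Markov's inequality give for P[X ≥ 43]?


μ = E[X] = 32, a = 43.
Markov: P[X ≥ 43] ≤ μ/a = (32)/43 = 32/43.
Numerically: ≈ 0.744186.
(Since a = 43 > μ = 32.000000, the bound 32/43 is < 1 and informative.)

P[X ≥ 43] ≤ 32/43 ≈ 0.744186.


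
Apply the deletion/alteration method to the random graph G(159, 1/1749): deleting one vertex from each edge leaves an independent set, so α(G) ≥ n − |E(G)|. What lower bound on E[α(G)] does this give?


E[|E(G)|] = C(159, 2)·p = 12561 · (1/1749) = 79/11.
E[α(G)] ≥ n − E[|E(G)|] = 159 − 79/11 = 1670/11.
Numerically: ≈ 151.818182.
(This is only a lower bound; the true E[α(G)] may be larger.)

E[α(G)] ≥ 1670/11 ≈ 151.818182.


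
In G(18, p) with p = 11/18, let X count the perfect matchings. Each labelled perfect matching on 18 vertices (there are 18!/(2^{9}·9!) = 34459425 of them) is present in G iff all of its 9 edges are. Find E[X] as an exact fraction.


K_18 has 18!/(2^{9}·9!) = 34459425 labelled perfect matchings.
For each such perfect matching H, let X_H = 1 if all 9 edges of H are present in G. Then P[X_H = 1] = p^{9} = (11/18)^{9} = 2357947691/198359290368.
By linearity of expectation: E[X] = Σ_H E[X_H] = 34459425 · p^{9} = 34459425 · 2357947691/198359290368 = 1003129896443675/2448880128.
Numerically: E[X] ≈ 4.1e+05.

E[X] = 34459425 · (11/18)^{9} = 1003129896443675/2448880128 ≈ 4.1e+05.


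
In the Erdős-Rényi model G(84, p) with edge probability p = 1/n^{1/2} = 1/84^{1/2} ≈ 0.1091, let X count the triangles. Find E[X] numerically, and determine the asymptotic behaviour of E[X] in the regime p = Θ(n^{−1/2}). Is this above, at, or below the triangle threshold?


Number of potential triangles: C(84, 3) = 95284.
Each occurs with probability p³ ≈ (0.1091)³ ≈ 1.298916e-03.
By linearity: E[X] = C(84, 3)·p³ ≈ 95284 · 1.298916e-03 ≈ 123.7659.
Since α = 1/2 < 1, p = c/n^{1/2} ≫ 1/n is above the triangle threshold p ~ 1/n. Asymptotically E[X] ~ (c³/6)·n^{3(1−α)} = (1³/6)·n^{1.5} → ∞; triangles are abundant w.h.p.

E[X] ≈ 123.7659; in regime p = Θ(1/n^{1/2}) E[X] diverges (above the triangle threshold p ~ 1/n).


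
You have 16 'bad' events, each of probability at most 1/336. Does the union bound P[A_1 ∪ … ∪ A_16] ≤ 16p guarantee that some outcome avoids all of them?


Union bound: P[∪_{i=1}^{16} A_i] ≤ Σ_i P[A_i] ≤ 16·p = 16·(1/336) = 1/21.
Numerically: 1/21 ≈ 0.04762.
Is 1/21 < 1? YES.
Since P[∪ A_i] ≤ 1/21 < 1, the complement has P[∩ A_i^c] ≥ 1 − 1/21 = 20/21 > 0, so some outcome avoids every A_i.

16·p = 1/21 ≈ 0.04762; existence CERTIFIED by the union bound.


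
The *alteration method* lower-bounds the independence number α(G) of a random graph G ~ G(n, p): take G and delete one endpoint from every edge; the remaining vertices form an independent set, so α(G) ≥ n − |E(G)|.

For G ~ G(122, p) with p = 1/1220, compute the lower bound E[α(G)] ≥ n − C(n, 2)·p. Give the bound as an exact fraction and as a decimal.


E[|E(G)|] = C(122, 2)·p = 7381 · (1/1220) = 121/20.
E[α(G)] ≥ n − E[|E(G)|] = 122 − 121/20 = 2319/20.
Numerically: ≈ 115.950.
(This is only a lower bound; the true E[α(G)] may be larger.)

E[α(G)] ≥ 2319/20 ≈ 115.950.


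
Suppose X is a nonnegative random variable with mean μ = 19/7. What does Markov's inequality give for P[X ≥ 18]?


μ = E[X] = 19/7, a = 18.
Markov: P[X ≥ 18] ≤ μ/a = (19/7)/18 = 19/126.
Numerically: ≈ 0.1508.
(Since a = 18 > μ = 2.7143, the bound 19/126 is < 1 and informative.)

P[X ≥ 18] ≤ 19/126 ≈ 0.1508.


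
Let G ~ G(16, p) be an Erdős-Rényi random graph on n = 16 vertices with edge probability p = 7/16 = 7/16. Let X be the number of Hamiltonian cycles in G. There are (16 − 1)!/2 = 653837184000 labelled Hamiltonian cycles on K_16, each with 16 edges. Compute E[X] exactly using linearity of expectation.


K_16 has (16 − 1)!/2 = 653837184000 labelled Hamiltonian cycles.
For each such Hamiltonian cycle H, let X_H = 1 if all 16 edges of H are present in G. Then P[X_H = 1] = p^{16} = (7/16)^{16} = 33232930569601/18446744073709551616.
By linearity of expectation: E[X] = Σ_H E[X_H] = 653837184000 · p^{16} = 653837184000 · 33232930569601/18446744073709551616 = 21219654042671322112875/18014398509481984.
Numerically: E[X] ≈ 1.18e+06.

E[X] = 653837184000 · (7/16)^{16} = 21219654042671322112875/18014398509481984 ≈ 1.18e+06.


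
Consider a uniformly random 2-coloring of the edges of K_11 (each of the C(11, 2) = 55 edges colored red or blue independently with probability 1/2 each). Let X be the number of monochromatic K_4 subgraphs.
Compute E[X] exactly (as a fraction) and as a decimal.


Let X = Σ_S X_S over the C(11, 4) = 330 subsets S of size 4, where X_S = 1 if the K_4 on S is monochromatic.
For a fixed S, the K_4 on S has C(4, 2) = 6 edges. P[all 6 edges red] = (1/2)^6, and likewise for blue, so P[monochromatic] = 2·(1/2)^6 = 2^{1 − 6} = 1/32.
Summing: E[X] = C(11, 4) · 2^{1 − 6} = 330 · 1/32 = 165/16.
Numerically: E[X] ≈ 10.3125.

E[X] = C(11,4)·2^(1−C(4,2)) = 165/16 ≈ 10.3125.


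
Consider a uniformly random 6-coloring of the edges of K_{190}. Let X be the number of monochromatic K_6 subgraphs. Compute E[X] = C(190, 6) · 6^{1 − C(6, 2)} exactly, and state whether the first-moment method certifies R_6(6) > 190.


E[X] = C(190, 6) · 6^{1 − 15} = 60334683255 · 6^{−14} = 60334683255/78364164096.
As a reduced fraction: E[X] = 6703853695/8707129344 ≈ 0.76993.
Is E[X] < 1? YES.
Since E[X] < 1, there exists a 6-coloring of K_{190} with no monochromatic K_6; hence R_6(6) > 190.

E[X] = 6703853695/8707129344 ≈ 0.76993; E[X] < 1, so R_6(6) > 190.


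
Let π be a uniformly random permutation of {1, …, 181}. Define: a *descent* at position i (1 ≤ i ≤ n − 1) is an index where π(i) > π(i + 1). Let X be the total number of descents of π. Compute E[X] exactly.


Write X = Σ X_I over i = 1, …, 180, with X_I the indicator of one descent.
There are 180 indicators.
For each fixed i, the pair (π(i), π(i+1)) is a uniformly random ordered pair of distinct values from {1, …, 181}; by symmetry P[π(i) > π(i+1)] = 1/2.
By linearity: E[X] = 180 · (1/2) = (181 − 1) · (1/2) = 90 ≈ 90.0000.

E[X] = 90 = 90.0000.


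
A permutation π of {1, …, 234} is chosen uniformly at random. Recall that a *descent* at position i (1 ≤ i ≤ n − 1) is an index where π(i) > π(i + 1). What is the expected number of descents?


Write X = Σ X_I over i = 1, …, 233, with X_I the indicator of one descent.
There are 233 indicators.
For each fixed i, the pair (π(i), π(i+1)) is a uniformly random ordered pair of distinct values from {1, …, 234}; by symmetry P[π(i) > π(i+1)] = 1/2.
By linearity: E[X] = 233 · (1/2) = (234 − 1) · (1/2) = 233/2 ≈ 116.5000.

E[X] = 233/2 = 116.5000.


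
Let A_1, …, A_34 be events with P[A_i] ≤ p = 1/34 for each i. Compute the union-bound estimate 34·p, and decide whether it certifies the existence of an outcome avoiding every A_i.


Union bound: P[∪_{i=1}^{34} A_i] ≤ Σ_i P[A_i] ≤ 34·p = 34·(1/34) = 1.
Numerically: 1 ≈ 1.00000.
Is 1 < 1? NO.
Since the bound 1 is ≥ 1, the union bound is uninformative here; it does NOT by itself certify existence.

34·p = 1 ≈ 1.00000; existence NOT certified by the union bound.


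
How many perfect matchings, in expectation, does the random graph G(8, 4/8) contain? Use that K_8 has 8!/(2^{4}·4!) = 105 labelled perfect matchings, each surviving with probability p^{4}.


K_8 has 8!/(2^{4}·4!) = 105 labelled perfect matchings.
For each such perfect matching H, let X_H = 1 if all 4 edges of H are present in G. Then P[X_H = 1] = p^{4} = (1/2)^{4} = 1/16.
By linearity of expectation: E[X] = Σ_H E[X_H] = 105 · p^{4} = 105 · 1/16 = 105/16.
Numerically: E[X] ≈ 6.562.

E[X] = 105 · (1/2)^{4} = 105/16 ≈ 6.562.


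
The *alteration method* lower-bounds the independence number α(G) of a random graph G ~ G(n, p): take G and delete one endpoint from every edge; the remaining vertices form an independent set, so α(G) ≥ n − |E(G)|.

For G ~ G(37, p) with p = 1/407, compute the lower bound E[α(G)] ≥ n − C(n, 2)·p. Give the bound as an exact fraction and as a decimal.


E[|E(G)|] = C(37, 2)·p = 666 · (1/407) = 18/11.
E[α(G)] ≥ n − E[|E(G)|] = 37 − 18/11 = 389/11.
Numerically: ≈ 35.363636.
(This is only a lower bound; the true E[α(G)] may be larger.)

E[α(G)] ≥ 389/11 ≈ 35.363636.


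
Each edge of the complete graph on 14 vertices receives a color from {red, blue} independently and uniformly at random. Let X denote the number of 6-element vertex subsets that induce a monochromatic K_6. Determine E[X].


Let X = Σ_S X_S over the C(14, 6) = 3003 subsets S of size 6, where X_S = 1 if the K_6 on S is monochromatic.
For a fixed S, the K_6 on S has C(6, 2) = 15 edges. P[all 15 edges red] = (1/2)^15, and likewise for blue, so P[monochromatic] = 2·(1/2)^15 = 2^{1 − 15} = 1/16384.
By linearity: E[X] = C(14, 6) · 2^{1 − 15} = 3003 · 1/16384 = 3003/16384.
Numerically: E[X] ≈ 0.183289.

E[X] = C(14,6)·2^(1−C(6,2)) = 3003/16384 ≈ 0.183289.


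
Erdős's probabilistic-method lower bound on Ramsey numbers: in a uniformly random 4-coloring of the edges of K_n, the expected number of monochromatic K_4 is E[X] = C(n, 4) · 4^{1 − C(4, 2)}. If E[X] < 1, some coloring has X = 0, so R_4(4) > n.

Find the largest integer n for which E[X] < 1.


We need C(n, 4) · 4^{1 − 6} < 1, i.e. C(n, 4) < 4^{6 − 1} = 1024.
Check values of n near the boundary:
  n = 10: C(10, 4) = 210; 210 < 1024? YES
  n = 11: C(11, 4) = 330; 330 < 1024? YES
  n = 12: C(12, 4) = 495; 495 < 1024? YES
  n = 13: C(13, 4) = 715; 715 < 1024? YES
  n = 14: C(14, 4) = 1001; 1001 < 1024? YES
  n = 15: C(15, 4) = 1365; 1365 < 1024? NO
The largest n with C(n, 4) < 1024 is n = 14 (where E[X] = 1001/1024 ≈ 0.97754). Hence R_4(4) > 14, i.e. R_4(4) ≥ 15.

Largest n = 14; hence R_4(4) > 14.


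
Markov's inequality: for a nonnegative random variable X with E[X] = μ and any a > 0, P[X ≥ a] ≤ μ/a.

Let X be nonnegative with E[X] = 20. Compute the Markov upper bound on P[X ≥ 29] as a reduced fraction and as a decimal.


μ = E[X] = 20, a = 29.
Markov: P[X ≥ 29] ≤ μ/a = (20)/29 = 20/29.
Numerically: ≈ 0.690.
(Since a = 29 > μ = 20.000, the bound 20/29 is < 1 and informative.)

P[X ≥ 29] ≤ 20/29 ≈ 0.690.


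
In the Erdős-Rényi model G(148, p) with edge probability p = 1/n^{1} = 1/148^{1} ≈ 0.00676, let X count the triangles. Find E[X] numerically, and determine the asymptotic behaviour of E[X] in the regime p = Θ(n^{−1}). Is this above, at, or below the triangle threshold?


Number of potential triangles: C(148, 3) = 529396.
Each occurs with probability p³ ≈ (0.00676)³ ≈ 3.08471e-07.
By linearity: E[X] = C(148, 3)·p³ ≈ 529396 · 3.08471e-07 ≈ 0.163.
Here α = 1, so p = 1/n is exactly at the triangle threshold p ~ 1/n. Asymptotically E[X] → c³/6 = 1³/6 = 1/6 ≈ 0.167, a bounded constant. In this regime the triangle count is asymptotically Poisson(c³/6).

E[X] ≈ 0.163; in regime p = Θ(1/n^{1}) E[X] stays bounded (at the triangle threshold p ~ 1/n).


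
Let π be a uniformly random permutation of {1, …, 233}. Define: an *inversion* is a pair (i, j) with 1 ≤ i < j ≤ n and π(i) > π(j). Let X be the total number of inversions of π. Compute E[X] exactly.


Write X = Σ X_I over the C(233, 2) = 27028 pairs i < j, with X_I the indicator of one inversion.
There are 27028 indicators.
For each fixed pair i < j, the values π(i) and π(j) are two distinct elements of {1, …, 233} in uniformly random order; by symmetry P[π(i) > π(j)] = 1/2.
By linearity: E[X] = 27028 · (1/2) = C(233, 2) · (1/2) = 27028/2 = 13514 ≈ 13514.000000.

E[X] = 13514 = 13514.000000.


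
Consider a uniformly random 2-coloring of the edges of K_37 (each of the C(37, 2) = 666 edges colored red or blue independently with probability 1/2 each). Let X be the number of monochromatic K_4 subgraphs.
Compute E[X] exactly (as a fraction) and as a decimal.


Let X = Σ_S X_S over the C(37, 4) = 66045 subsets S of size 4, where X_S = 1 if the K_4 on S is monochromatic.
For a fixed S, the K_4 on S has C(4, 2) = 6 edges. P[all 6 edges red] = (1/2)^6, and likewise for blue, so P[monochromatic] = 2·(1/2)^6 = 2^{1 − 6} = 1/32.
By linearity: E[X] = C(37, 4) · 2^{1 − 6} = 66045 · 1/32 = 66045/32.
Numerically: E[X] ≈ 2063.90625.

E[X] = C(37,4)·2^(1−C(4,2)) = 66045/32 ≈ 2063.90625.


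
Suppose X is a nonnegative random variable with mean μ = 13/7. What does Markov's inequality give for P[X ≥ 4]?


μ = E[X] = 13/7, a = 4.
Markov: P[X ≥ 4] ≤ μ/a = (13/7)/4 = 13/28.
Numerically: ≈ 0.464286.
(Since a = 4 > μ = 1.857143, the bound 13/28 is < 1 and informative.)

P[X ≥ 4] ≤ 13/28 ≈ 0.464286.


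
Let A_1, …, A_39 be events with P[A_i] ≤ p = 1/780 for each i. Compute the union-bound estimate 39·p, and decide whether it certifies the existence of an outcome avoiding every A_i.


Union bound: P[∪_{i=1}^{39} A_i] ≤ Σ_i P[A_i] ≤ 39·p = 39·(1/780) = 1/20.
Numerically: 1/20 ≈ 0.050000.
Is 1/20 < 1? YES.
Since P[∪ A_i] ≤ 1/20 < 1, the complement has P[∩ A_i^c] ≥ 1 − 1/20 = 19/20 > 0, so some outcome avoids every A_i.

39·p = 1/20 ≈ 0.050000; existence CERTIFIED by the union bound.


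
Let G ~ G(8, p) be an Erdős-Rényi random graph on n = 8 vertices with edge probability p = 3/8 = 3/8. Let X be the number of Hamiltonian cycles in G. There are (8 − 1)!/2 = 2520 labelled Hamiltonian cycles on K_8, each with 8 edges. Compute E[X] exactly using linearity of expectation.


K_8 has (8 − 1)!/2 = 2520 labelled Hamiltonian cycles.
For each such Hamiltonian cycle H, let X_H = 1 if all 8 edges of H are present in G. Then P[X_H = 1] = p^{8} = (3/8)^{8} = 6561/16777216.
Summing the indicators: E[X] = Σ_H E[X_H] = 2520 · p^{8} = 2520 · 6561/16777216 = 2066715/2097152.
Numerically: E[X] ≈ 0.9855.

E[X] = 2520 · (3/8)^{8} = 2066715/2097152 ≈ 0.9855.


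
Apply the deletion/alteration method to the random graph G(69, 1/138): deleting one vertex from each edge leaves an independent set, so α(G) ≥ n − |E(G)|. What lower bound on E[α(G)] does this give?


E[|E(G)|] = C(69, 2)·p = 2346 · (1/138) = 17.
E[α(G)] ≥ n − E[|E(G)|] = 69 − 17 = 52.
Numerically: ≈ 52.0000.
(This is only a lower bound; the true E[α(G)] may be larger.)

E[α(G)] ≥ 52 ≈ 52.0000.


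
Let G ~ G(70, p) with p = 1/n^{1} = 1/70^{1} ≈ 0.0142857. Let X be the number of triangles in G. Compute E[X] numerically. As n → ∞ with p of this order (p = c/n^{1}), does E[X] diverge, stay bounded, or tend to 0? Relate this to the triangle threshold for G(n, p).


Number of potential triangles: C(70, 3) = 54740.
Each occurs with probability p³ ≈ (0.0142857)³ ≈ 2.91545190e-06.
By linearity: E[X] = C(70, 3)·p³ ≈ 54740 · 2.91545190e-06 ≈ 0.159592.
Here α = 1, so p = 1/n is exactly at the triangle threshold p ~ 1/n. Asymptotically E[X] → c³/6 = 1³/6 = 1/6 ≈ 0.166667, a bounded constant. In this regime the triangle count is asymptotically Poisson(c³/6).

E[X] ≈ 0.159592; in regime p = Θ(1/n^{1}) E[X] stays bounded (at the triangle threshold p ~ 1/n).


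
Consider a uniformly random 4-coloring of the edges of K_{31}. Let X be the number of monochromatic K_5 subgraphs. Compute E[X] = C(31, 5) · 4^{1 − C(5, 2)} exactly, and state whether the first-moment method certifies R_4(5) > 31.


E[X] = C(31, 5) · 4^{1 − 10} = 169911 · 4^{−9} = 169911/262144.
As a reduced fraction: E[X] = 169911/262144 ≈ 0.6481590.
Is E[X] < 1? YES.
Since E[X] < 1, there exists a 4-coloring of K_{31} with no monochromatic K_5; hence R_4(5) > 31.

E[X] = 169911/262144 ≈ 0.6481590; E[X] < 1, so R_4(5) > 31.


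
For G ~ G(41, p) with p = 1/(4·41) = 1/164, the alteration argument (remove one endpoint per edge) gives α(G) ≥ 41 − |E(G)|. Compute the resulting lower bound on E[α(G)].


E[|E(G)|] = C(41, 2)·p = 820 · (1/164) = 5.
E[α(G)] ≥ n − E[|E(G)|] = 41 − 5 = 36.
Numerically: ≈ 36.00000.
(This is only a lower bound; the true E[α(G)] may be larger.)

E[α(G)] ≥ 36 ≈ 36.00000.


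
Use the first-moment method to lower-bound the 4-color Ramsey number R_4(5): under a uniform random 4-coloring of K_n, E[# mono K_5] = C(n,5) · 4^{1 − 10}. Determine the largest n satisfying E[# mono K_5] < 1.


We need C(n, 5) · 4^{1 − 10} < 1, i.e. C(n, 5) < 4^{10 − 1} = 262144.
Check values of n near the boundary:
  n = 32: C(32, 5) = 201376; 201376 < 262144? YES
  n = 33: C(33, 5) = 237336; 237336 < 262144? YES
  n = 34: C(34, 5) = 278256; 278256 < 262144? NO
The largest n with C(n, 5) < 262144 is n = 33 (where E[X] = 29667/32768 ≈ 0.90536). Hence R_4(5) > 33, i.e. R_4(5) ≥ 34.

Largest n = 33; hence R_4(5) > 33.


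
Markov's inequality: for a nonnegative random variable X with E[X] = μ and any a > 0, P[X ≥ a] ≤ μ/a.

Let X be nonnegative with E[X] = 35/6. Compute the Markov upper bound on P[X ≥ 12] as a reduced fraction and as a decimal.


μ = E[X] = 35/6, a = 12.
Markov: P[X ≥ 12] ≤ μ/a = (35/6)/12 = 35/72.
Numerically: ≈ 0.486.
(Since a = 12 > μ = 5.833, the bound 35/72 is < 1 and informative.)

P[X ≥ 12] ≤ 35/72 ≈ 0.486.


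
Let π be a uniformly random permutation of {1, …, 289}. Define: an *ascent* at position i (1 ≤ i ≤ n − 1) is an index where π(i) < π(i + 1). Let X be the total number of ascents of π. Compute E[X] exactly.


Write X = Σ X_I over i = 1, …, 288, with X_I the indicator of one ascent.
There are 288 indicators.
For each fixed i, the pair (π(i), π(i+1)) is a uniformly random ordered pair of distinct values from {1, …, 289}; by symmetry P[π(i) < π(i+1)] = 1/2.
By linearity: E[X] = 288 · (1/2) = (289 − 1) · (1/2) = 144 ≈ 144.000000.

E[X] = 144 = 144.000000.


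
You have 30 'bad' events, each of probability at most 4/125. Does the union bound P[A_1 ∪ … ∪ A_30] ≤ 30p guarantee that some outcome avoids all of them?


Union bound: P[∪_{i=1}^{30} A_i] ≤ Σ_i P[A_i] ≤ 30·p = 30·(4/125) = 24/25.
Numerically: 24/25 ≈ 0.96000.
Is 24/25 < 1? YES.
Since P[∪ A_i] ≤ 24/25 < 1, the complement has P[∩ A_i^c] ≥ 1 − 24/25 = 1/25 > 0, so some outcome avoids every A_i.

30·p = 24/25 ≈ 0.96000; existence CERTIFIED by the union bound.


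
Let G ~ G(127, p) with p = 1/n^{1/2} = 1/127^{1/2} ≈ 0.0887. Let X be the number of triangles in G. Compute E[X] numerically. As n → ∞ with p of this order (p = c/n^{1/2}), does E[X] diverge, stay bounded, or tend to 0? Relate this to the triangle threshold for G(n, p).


Number of potential triangles: C(127, 3) = 333375.
Each occurs with probability p³ ≈ (0.0887)³ ≈ 6.98706e-04.
By linearity: E[X] = C(127, 3)·p³ ≈ 333375 · 6.98706e-04 ≈ 232.931.
Since α = 1/2 < 1, p = c/n^{1/2} ≫ 1/n is above the triangle threshold p ~ 1/n. Asymptotically E[X] ~ (c³/6)·n^{3(1−α)} = (1³/6)·n^{1.5} → ∞; triangles are abundant w.h.p.

E[X] ≈ 232.931; in regime p = Θ(1/n^{1/2}) E[X] diverges (above the triangle threshold p ~ 1/n).


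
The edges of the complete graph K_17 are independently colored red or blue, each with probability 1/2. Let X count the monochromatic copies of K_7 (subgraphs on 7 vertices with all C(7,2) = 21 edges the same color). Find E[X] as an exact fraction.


Let X = Σ_S X_S over the C(17, 7) = 19448 subsets S of size 7, where X_S = 1 if the K_7 on S is monochromatic.
For a fixed S, the K_7 on S has C(7, 2) = 21 edges. P[all 21 edges red] = (1/2)^21, and likewise for blue, so P[monochromatic] = 2·(1/2)^21 = 2^{1 − 21} = 1/1048576.
By linearity of expectation: E[X] = C(17, 7) · 2^{1 − 21} = 19448 · 1/1048576 = 2431/131072.
Numerically: E[X] ≈ 0.019.

E[X] = C(17,7)·2^(1−C(7,2)) = 2431/131072 ≈ 0.019.


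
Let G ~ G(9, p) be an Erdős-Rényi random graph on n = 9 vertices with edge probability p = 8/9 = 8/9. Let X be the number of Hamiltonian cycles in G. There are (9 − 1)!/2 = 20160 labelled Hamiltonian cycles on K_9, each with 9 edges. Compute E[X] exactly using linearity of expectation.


K_9 has (9 − 1)!/2 = 20160 labelled Hamiltonian cycles.
For each such Hamiltonian cycle H, let X_H = 1 if all 9 edges of H are present in G. Then P[X_H = 1] = p^{9} = (8/9)^{9} = 134217728/387420489.
Summing the indicators: E[X] = Σ_H E[X_H] = 20160 · p^{9} = 20160 · 134217728/387420489 = 300647710720/43046721.
Numerically: E[X] ≈ 6.98e+03.

E[X] = 20160 · (8/9)^{9} = 300647710720/43046721 ≈ 6.98e+03.


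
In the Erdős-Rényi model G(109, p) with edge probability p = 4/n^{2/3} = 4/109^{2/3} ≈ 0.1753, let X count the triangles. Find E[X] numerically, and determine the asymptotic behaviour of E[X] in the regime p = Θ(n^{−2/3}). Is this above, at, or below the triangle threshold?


Number of potential triangles: C(109, 3) = 209934.
Each occurs with probability p³ ≈ (0.1753)³ ≈ 5.386752e-03.
By linearity: E[X] = C(109, 3)·p³ ≈ 209934 · 5.386752e-03 ≈ 1130.8624.
Since α = 2/3 < 1, p = c/n^{2/3} ≫ 1/n is above the triangle threshold p ~ 1/n. Asymptotically E[X] ~ (c³/6)·n^{3(1−α)} = (4³/6)·n^{1} → ∞; triangles are abundant w.h.p.

E[X] ≈ 1130.8624; in regime p = Θ(1/n^{2/3}) E[X] diverges (above the triangle threshold p ~ 1/n).


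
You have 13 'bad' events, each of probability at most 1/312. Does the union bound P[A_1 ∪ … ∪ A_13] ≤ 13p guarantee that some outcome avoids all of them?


Union bound: P[∪_{i=1}^{13} A_i] ≤ Σ_i P[A_i] ≤ 13·p = 13·(1/312) = 1/24.
Numerically: 1/24 ≈ 0.0416667.
Is 1/24 < 1? YES.
Since P[∪ A_i] ≤ 1/24 < 1, the complement has P[∩ A_i^c] ≥ 1 − 1/24 = 23/24 > 0, so some outcome avoids every A_i.

13·p = 1/24 ≈ 0.0416667; existence CERTIFIED by the union bound.


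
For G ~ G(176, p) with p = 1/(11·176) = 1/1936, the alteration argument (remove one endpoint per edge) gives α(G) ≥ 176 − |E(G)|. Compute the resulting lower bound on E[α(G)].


E[|E(G)|] = C(176, 2)·p = 15400 · (1/1936) = 175/22.
E[α(G)] ≥ n − E[|E(G)|] = 176 − 175/22 = 3697/22.
Numerically: ≈ 168.045.
(This is only a lower bound; the true E[α(G)] may be larger.)

E[α(G)] ≥ 3697/22 ≈ 168.045.


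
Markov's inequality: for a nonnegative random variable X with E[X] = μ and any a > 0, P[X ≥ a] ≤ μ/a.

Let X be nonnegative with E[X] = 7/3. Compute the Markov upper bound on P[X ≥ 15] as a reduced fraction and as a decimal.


μ = E[X] = 7/3, a = 15.
Markov: P[X ≥ 15] ≤ μ/a = (7/3)/15 = 7/45.
Numerically: ≈ 0.156.
(Since a = 15 > μ = 2.333, the bound 7/45 is < 1 and informative.)

P[X ≥ 15] ≤ 7/45 ≈ 0.156.


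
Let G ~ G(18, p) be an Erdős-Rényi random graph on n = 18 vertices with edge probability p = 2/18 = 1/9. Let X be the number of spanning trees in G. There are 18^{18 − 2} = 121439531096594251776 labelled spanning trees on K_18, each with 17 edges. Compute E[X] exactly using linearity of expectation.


K_18 has 18^{18 − 2} = 121439531096594251776 labelled spanning trees.
For each such spanning tree H, let X_H = 1 if all 17 edges of H are present in G. Then P[X_H = 1] = p^{17} = (1/9)^{17} = 1/16677181699666569.
By linearity: E[X] = Σ_H E[X_H] = 121439531096594251776 · p^{17} = 121439531096594251776 · 1/16677181699666569 = 65536/9.
Numerically: E[X] ≈ 7281.8.

E[X] = 121439531096594251776 · (1/9)^{17} = 65536/9 ≈ 7281.8.


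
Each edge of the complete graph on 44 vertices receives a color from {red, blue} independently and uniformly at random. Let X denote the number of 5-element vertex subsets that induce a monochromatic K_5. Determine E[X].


Let X = Σ_S X_S over the C(44, 5) = 1086008 subsets S of size 5, where X_S = 1 if the K_5 on S is monochromatic.
For a fixed S, the K_5 on S has C(5, 2) = 10 edges. P[all 10 edges red] = (1/2)^10, and likewise for blue, so P[monochromatic] = 2·(1/2)^10 = 2^{1 − 10} = 1/512.
By linearity of expectation: E[X] = C(44, 5) · 2^{1 − 10} = 1086008 · 1/512 = 135751/64.
Numerically: E[X] ≈ 2121.109375.

E[X] = C(44,5)·2^(1−C(5,2)) = 135751/64 ≈ 2121.109375.


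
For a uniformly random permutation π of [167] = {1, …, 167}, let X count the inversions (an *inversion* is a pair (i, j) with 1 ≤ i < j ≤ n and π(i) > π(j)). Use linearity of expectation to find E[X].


Write X = Σ X_I over the C(167, 2) = 13861 pairs i < j, with X_I the indicator of one inversion.
There are 13861 indicators.
For each fixed pair i < j, the values π(i) and π(j) are two distinct elements of {1, …, 167} in uniformly random order; by symmetry P[π(i) > π(j)] = 1/2.
By linearity: E[X] = 13861 · (1/2) = C(167, 2) · (1/2) = 13861/2 = 13861/2 ≈ 6930.50000.

E[X] = 13861/2 = 6930.50000.


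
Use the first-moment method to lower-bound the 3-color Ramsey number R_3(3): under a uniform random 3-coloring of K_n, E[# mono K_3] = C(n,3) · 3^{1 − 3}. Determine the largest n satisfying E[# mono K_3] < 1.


We need C(n, 3) · 3^{1 − 3} < 1, i.e. C(n, 3) < 3^{3 − 1} = 9.
Check values of n near the boundary:
  n = 3: C(3, 3) = 1; 1 < 9? YES
  n = 4: C(4, 3) = 4; 4 < 9? YES
  n = 5: C(5, 3) = 10; 10 < 9? NO
  n = 6: C(6, 3) = 20; 20 < 9? NO
  n = 7: C(7, 3) = 35; 35 < 9? NO
The largest n with C(n, 3) < 9 is n = 4 (where E[X] = 4/9 ≈ 0.44444). Hence R_3(3) > 4, i.e. R_3(3) ≥ 5.

Largest n = 4; hence R_3(3) > 4.


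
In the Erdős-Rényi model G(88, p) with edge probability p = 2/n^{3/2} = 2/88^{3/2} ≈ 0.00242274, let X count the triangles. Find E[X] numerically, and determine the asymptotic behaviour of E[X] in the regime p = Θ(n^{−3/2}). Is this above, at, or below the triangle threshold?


Number of potential triangles: C(88, 3) = 109736.
Each occurs with probability p³ ≈ (0.00242274)³ ≈ 1.42206014e-08.
By linearity: E[X] = C(88, 3)·p³ ≈ 109736 · 1.42206014e-08 ≈ 0.001561.
Since α = 3/2 > 1, p = c/n^{3/2} = o(1/n) is below the triangle threshold p ~ 1/n. Asymptotically E[X] ~ (c³/6)·n^{3(1−α)} = (2³/6)·n^{-1.5} → 0, so by Markov's inequality G has no triangles w.h.p.

E[X] ≈ 0.001561; in regime p = Θ(1/n^{3/2}) E[X] tends to 0 (below the triangle threshold p ~ 1/n).


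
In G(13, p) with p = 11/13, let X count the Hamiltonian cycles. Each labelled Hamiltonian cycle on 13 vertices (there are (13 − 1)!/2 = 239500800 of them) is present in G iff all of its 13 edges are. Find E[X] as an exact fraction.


K_13 has (13 − 1)!/2 = 239500800 labelled Hamiltonian cycles.
For each such Hamiltonian cycle H, let X_H = 1 if all 13 edges of H are present in G. Then P[X_H = 1] = p^{13} = (11/13)^{13} = 34522712143931/302875106592253.
By linearity: E[X] = Σ_H E[X_H] = 239500800 · p^{13} = 239500800 · 34522712143931/302875106592253 = 8268217176641189644800/302875106592253.
Numerically: E[X] ≈ 2.72991e+07.

E[X] = 239500800 · (11/13)^{13} = 8268217176641189644800/302875106592253 ≈ 2.72991e+07.


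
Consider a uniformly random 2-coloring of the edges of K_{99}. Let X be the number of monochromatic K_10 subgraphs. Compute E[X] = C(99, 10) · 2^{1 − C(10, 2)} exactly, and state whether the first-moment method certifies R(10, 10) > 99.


E[X] = C(99, 10) · 2^{1 − 45} = 15579278510796 · 2^{−44} = 15579278510796/17592186044416.
As a reduced fraction: E[X] = 3894819627699/4398046511104 ≈ 0.8855795.
Is E[X] < 1? YES.
Since E[X] < 1, there exists a 2-coloring of K_{99} with no monochromatic K_10; hence R(10, 10) > 99.

E[X] = 3894819627699/4398046511104 ≈ 0.8855795; E[X] < 1, so R(10, 10) > 99.


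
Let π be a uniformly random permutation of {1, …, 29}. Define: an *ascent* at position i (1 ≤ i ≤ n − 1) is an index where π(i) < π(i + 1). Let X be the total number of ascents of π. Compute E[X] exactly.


Write X = Σ X_I over i = 1, …, 28, with X_I the indicator of one ascent.
There are 28 indicators.
For each fixed i, the pair (π(i), π(i+1)) is a uniformly random ordered pair of distinct values from {1, …, 29}; by symmetry P[π(i) < π(i+1)] = 1/2.
By linearity: E[X] = 28 · (1/2) = (29 − 1) · (1/2) = 14 ≈ 14.00000.

E[X] = 14 = 14.00000.


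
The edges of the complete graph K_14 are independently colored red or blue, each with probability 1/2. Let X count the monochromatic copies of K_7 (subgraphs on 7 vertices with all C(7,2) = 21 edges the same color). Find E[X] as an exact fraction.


Let X = Σ_S X_S over the C(14, 7) = 3432 subsets S of size 7, where X_S = 1 if the K_7 on S is monochromatic.
For a fixed S, the K_7 on S has C(7, 2) = 21 edges. P[all 21 edges red] = (1/2)^21, and likewise for blue, so P[monochromatic] = 2·(1/2)^21 = 2^{1 − 21} = 1/1048576.
By linearity: E[X] = C(14, 7) · 2^{1 − 21} = 3432 · 1/1048576 = 429/131072.
Numerically: E[X] ≈ 0.0033.

E[X] = C(14,7)·2^(1−C(7,2)) = 429/131072 ≈ 0.0033.


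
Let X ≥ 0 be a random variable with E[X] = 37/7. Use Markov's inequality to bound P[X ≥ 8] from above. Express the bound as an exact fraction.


μ = E[X] = 37/7, a = 8.
Markov: P[X ≥ 8] ≤ μ/a = (37/7)/8 = 37/56.
Numerically: ≈ 0.661.
(Since a = 8 > μ = 5.286, the bound 37/56 is < 1 and informative.)

P[X ≥ 8] ≤ 37/56 ≈ 0.661.


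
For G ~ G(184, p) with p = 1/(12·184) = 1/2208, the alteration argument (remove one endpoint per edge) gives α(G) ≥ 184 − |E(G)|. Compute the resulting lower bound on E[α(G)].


E[|E(G)|] = C(184, 2)·p = 16836 · (1/2208) = 61/8.
E[α(G)] ≥ n − E[|E(G)|] = 184 − 61/8 = 1411/8.
Numerically: ≈ 176.375.
(This is only a lower bound; the true E[α(G)] may be larger.)

E[α(G)] ≥ 1411/8 ≈ 176.375.


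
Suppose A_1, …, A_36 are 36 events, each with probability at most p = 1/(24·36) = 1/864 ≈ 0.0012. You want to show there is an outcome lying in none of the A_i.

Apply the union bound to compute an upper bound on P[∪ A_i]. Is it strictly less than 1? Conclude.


Union bound: P[∪_{i=1}^{36} A_i] ≤ Σ_i P[A_i] ≤ 36·p = 36·(1/864) = 1/24.
Numerically: 1/24 ≈ 0.0417.
Is 1/24 < 1? YES.
Since P[∪ A_i] ≤ 1/24 < 1, the complement has P[∩ A_i^c] ≥ 1 − 1/24 = 23/24 > 0, so some outcome avoids every A_i.

36·p = 1/24 ≈ 0.0417; existence CERTIFIED by the union bound.


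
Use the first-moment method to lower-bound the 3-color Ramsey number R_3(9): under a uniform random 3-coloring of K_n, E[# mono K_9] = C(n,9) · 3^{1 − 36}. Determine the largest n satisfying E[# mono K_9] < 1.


We need C(n, 9) · 3^{1 − 36} < 1, i.e. C(n, 9) < 3^{36 − 1} = 50031545098999707.
Check values of n near the boundary:
  n = 300: C(300, 9) = 48052241692154700; 48052241692154700 < 50031545098999707? YES
  n = 301: C(301, 9) = 49533303936090975; 49533303936090975 < 50031545098999707? YES
  n = 302: C(302, 9) = 51054804739588650; 51054804739588650 < 50031545098999707? NO
  n = 303: C(303, 9) = 52617706925494425; 52617706925494425 < 50031545098999707? NO
The largest n with C(n, 9) < 50031545098999707 is n = 301 (where E[X] = 16511101312030325/16677181699666569 ≈ 0.990041). Hence R_3(9) > 301, i.e. R_3(9) ≥ 302.

Largest n = 301; hence R_3(9) > 301.


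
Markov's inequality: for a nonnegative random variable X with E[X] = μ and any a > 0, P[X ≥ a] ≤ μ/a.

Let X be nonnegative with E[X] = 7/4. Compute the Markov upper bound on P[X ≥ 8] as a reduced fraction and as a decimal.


μ = E[X] = 7/4, a = 8.
Markov: P[X ≥ 8] ≤ μ/a = (7/4)/8 = 7/32.
Numerically: ≈ 0.218750.
(Since a = 8 > μ = 1.750000, the bound 7/32 is < 1 and informative.)

P[X ≥ 8] ≤ 7/32 ≈ 0.218750.


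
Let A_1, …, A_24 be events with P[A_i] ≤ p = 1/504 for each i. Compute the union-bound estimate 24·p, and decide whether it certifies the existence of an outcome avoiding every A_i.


Union bound: P[∪_{i=1}^{24} A_i] ≤ Σ_i P[A_i] ≤ 24·p = 24·(1/504) = 1/21.
Numerically: 1/21 ≈ 0.047619.
Is 1/21 < 1? YES.
Since P[∪ A_i] ≤ 1/21 < 1, the complement has P[∩ A_i^c] ≥ 1 − 1/21 = 20/21 > 0, so some outcome avoids every A_i.

24·p = 1/21 ≈ 0.047619; existence CERTIFIED by the union bound.


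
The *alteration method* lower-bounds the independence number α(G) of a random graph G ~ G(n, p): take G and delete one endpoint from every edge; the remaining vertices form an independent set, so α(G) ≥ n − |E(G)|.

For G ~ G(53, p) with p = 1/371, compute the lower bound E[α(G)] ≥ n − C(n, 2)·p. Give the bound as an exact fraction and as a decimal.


E[|E(G)|] = C(53, 2)·p = 1378 · (1/371) = 26/7.
E[α(G)] ≥ n − E[|E(G)|] = 53 − 26/7 = 345/7.
Numerically: ≈ 49.286.
(This is only a lower bound; the true E[α(G)] may be larger.)

E[α(G)] ≥ 345/7 ≈ 49.286.


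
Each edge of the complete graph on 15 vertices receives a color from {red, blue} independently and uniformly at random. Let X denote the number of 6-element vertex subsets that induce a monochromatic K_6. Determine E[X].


Let X = Σ_S X_S over the C(15, 6) = 5005 subsets S of size 6, where X_S = 1 if the K_6 on S is monochromatic.
For a fixed S, the K_6 on S has C(6, 2) = 15 edges. P[all 15 edges red] = (1/2)^15, and likewise for blue, so P[monochromatic] = 2·(1/2)^15 = 2^{1 − 15} = 1/16384.
By linearity: E[X] = C(15, 6) · 2^{1 − 15} = 5005 · 1/16384 = 5005/16384.
Numerically: E[X] ≈ 0.30548.

E[X] = C(15,6)·2^(1−C(6,2)) = 5005/16384 ≈ 0.30548.


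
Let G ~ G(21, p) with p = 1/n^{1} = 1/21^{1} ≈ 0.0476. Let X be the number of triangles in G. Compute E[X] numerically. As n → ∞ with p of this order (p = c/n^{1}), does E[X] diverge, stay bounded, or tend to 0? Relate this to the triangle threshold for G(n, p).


Number of potential triangles: C(21, 3) = 1330.
Each occurs with probability p³ ≈ (0.0476)³ ≈ 1.07980e-04.
By linearity: E[X] = C(21, 3)·p³ ≈ 1330 · 1.07980e-04 ≈ 0.144.
Here α = 1, so p = 1/n is exactly at the triangle threshold p ~ 1/n. Asymptotically E[X] → c³/6 = 1³/6 = 1/6 ≈ 0.167, a bounded constant. In this regime the triangle count is asymptotically Poisson(c³/6).

E[X] ≈ 0.144; in regime p = Θ(1/n^{1}) E[X] stays bounded (at the triangle threshold p ~ 1/n).


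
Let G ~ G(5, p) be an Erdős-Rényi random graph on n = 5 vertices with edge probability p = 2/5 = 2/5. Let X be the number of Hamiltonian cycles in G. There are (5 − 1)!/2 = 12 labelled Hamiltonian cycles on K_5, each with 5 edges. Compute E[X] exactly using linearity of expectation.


K_5 has (5 − 1)!/2 = 12 labelled Hamiltonian cycles.
For each such Hamiltonian cycle H, let X_H = 1 if all 5 edges of H are present in G. Then P[X_H = 1] = p^{5} = (2/5)^{5} = 32/3125.
By linearity of expectation: E[X] = Σ_H E[X_H] = 12 · p^{5} = 12 · 32/3125 = 384/3125.
Numerically: E[X] ≈ 0.12288.

E[X] = 12 · (2/5)^{5} = 384/3125 ≈ 0.12288.
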